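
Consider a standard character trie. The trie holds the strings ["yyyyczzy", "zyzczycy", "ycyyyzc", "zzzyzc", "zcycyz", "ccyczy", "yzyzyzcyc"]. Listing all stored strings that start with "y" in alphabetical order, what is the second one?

Filter for "y…" and sort: "ycyyyzc", "yyyyczzy", "yzyzyzcyc"
The 2nd is yyyyczzy.

yyyyczzy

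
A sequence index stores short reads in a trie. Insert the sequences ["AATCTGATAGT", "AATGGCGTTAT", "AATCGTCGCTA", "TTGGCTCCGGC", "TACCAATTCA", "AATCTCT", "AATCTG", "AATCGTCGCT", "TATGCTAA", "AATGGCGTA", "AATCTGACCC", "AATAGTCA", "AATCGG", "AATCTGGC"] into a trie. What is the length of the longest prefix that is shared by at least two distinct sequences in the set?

10

Look for the deepest trie node that still has at least two words in its subtree.
e.g. "AATCGTCGCT" and "AATCGTCGCTA" share the prefix "AATCGTCGCT" of length 10; no pair shares a longer one.
Longest shared-prefix length: 10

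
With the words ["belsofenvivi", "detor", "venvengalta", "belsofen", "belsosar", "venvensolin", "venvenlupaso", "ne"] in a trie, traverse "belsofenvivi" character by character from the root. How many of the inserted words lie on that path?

Traverse "belsofenvivi" character by character; count nodes along the way that are marked as word ends.
Prefixes of the query that are stored words: "belsofen", "belsofenvivi"
Count: 2

2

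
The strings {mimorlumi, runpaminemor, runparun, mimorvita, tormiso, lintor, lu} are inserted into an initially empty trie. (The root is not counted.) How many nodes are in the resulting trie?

42

For each word, the new-node count is its length minus the longest prefix already in the trie:
  "mimorlumi" → 9 new (m, i, m, o, r, l, u, m, i)
  "runpaminemor" → 12 new (r, u, n, p, a, m, i, n, e, m, o, r)
  "runparun" → prefix "runpa" already present; 3 new (r, u, n)
  "mimorvita" → prefix "mimor" already present; 4 new (v, i, t, a)
  "tormiso" → 7 new (t, o, r, m, i, s, o)
  "lintor" → 6 new (l, i, n, t, o, r)
  "lu" → prefix "l" already present; 1 new (u)
Total nodes = 9 + 12 + 3 + 4 + 7 + 6 + 1 = 42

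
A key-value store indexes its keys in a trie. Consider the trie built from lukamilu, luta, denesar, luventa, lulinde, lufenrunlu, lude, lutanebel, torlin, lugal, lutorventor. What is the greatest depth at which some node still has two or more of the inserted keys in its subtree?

4

Look for the deepest trie node that still has at least two words in its subtree.
"luta" and "lutanebel" agree on "luta" (4 characters) before diverging; nothing deeper is shared.
Longest shared-prefix length: 4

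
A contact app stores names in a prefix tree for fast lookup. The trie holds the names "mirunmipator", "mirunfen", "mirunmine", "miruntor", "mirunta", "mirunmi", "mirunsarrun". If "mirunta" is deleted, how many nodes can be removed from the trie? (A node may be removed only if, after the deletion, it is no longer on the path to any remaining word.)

1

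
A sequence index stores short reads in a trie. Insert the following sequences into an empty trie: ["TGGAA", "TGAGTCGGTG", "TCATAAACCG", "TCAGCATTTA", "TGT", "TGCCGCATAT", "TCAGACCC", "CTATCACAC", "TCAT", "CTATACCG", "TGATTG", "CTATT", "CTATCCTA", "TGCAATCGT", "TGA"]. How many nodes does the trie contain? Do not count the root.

Trace insertions, counting only characters that open a new branch:
  "TGGAA" → 5 new (T, G, G, A, A)
  "TGAGTCGGTG" → prefix "TG" already present; 8 new (A, G, T, C, G, G, T, G)
  "TCATAAACCG" → prefix "T" already present; 9 new (C, A, T, A, A, A, C, C, G)
  "TCAGCATTTA" → prefix "TCA" already present; 7 new (G, C, A, T, T, T, A)
  "TGT" → prefix "TG" already present; 1 new (T)
  "TGCCGCATAT" → prefix "TG" already present; 8 new (C, C, G, C, A, T, A, T)
  "TCAGACCC" → prefix "TCAG" already present; 4 new (A, C, C, C)
  "CTATCACAC" → 9 new (C, T, A, T, C, A, C, A, C)
  "TCAT" → prefix "TCAT" already present; 0 new (none)
  "CTATACCG" → prefix "CTAT" already present; 4 new (A, C, C, G)
  "TGATTG" → prefix "TGA" already present; 3 new (T, T, G)
  "CTATT" → prefix "CTAT" already present; 1 new (T)
  "CTATCCTA" → prefix "CTATC" already present; 3 new (C, T, A)
  "TGCAATCGT" → prefix "TGC" already present; 6 new (A, A, T, C, G, T)
  "TGA" → prefix "TGA" already present; 0 new (none)
Total nodes = 5 + 8 + 9 + 7 + 1 + 8 + 4 + 9 + 0 + 4 + 3 + 1 + 3 + 6 + 0 = 68

68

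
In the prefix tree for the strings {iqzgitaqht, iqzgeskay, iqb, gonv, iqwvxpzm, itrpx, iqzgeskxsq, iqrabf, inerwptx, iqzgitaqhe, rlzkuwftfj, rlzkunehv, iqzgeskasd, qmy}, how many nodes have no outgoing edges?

A leaf is a node with no children — equivalently, the end of a word that is not a proper prefix of any other stored word.
Those words: "gonv", "inerwptx", "iqb", "iqrabf", "iqwvxpzm", "iqzgeskasd", "iqzgeskay", "iqzgeskxsq", "iqzgitaqhe", "iqzgitaqht", "itrpx", "qmy", "rlzkunehv", "rlzkuwftfj"
Leaf count: 14

14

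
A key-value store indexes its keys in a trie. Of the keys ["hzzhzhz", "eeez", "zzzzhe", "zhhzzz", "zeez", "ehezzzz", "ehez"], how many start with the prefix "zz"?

Filter for entries beginning with "zz":
Words under "zz": zzzzhe
Count: 1

1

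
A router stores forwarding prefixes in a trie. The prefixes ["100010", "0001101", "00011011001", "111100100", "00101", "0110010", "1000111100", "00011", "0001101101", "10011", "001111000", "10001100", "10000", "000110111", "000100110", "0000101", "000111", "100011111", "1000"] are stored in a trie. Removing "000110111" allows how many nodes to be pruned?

1

Walk "000110111" from the leaf back toward the root, removing each node that no remaining word uses.
The suffix "1" (1 node) is used only by "000110111"; the node for "00011011" still has the child "0", so pruning stops there.
Nodes removed: 1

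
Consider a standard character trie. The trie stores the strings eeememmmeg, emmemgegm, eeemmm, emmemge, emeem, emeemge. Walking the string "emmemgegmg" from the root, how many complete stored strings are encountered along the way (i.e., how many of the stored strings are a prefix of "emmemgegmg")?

2

Walk "emmemgegmg" from the root; an end-of-word marker is hit whenever a stored word is a prefix of "emmemgegmg".
Prefixes of the query that are stored words: "emmemge", "emmemgegm"
Count: 2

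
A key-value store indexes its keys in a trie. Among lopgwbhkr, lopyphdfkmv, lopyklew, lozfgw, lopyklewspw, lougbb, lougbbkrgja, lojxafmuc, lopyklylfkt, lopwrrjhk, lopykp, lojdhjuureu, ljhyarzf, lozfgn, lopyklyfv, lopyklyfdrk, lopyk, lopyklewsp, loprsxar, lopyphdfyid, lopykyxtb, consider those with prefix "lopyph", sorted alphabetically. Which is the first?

lopyphdfkmv

Words with prefix "lopyph", in lexicographic order: "lopyphdfkmv", "lopyphdfyid"
The 1st is lopyphdfkmv.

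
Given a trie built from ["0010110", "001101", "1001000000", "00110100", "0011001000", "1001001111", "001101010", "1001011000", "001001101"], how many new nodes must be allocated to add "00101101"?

The longest prefix of "00101101" already in the trie is "0010110" (length 7).
New nodes needed: |"00101101"| − 7 = 8 − 7 = 1.

1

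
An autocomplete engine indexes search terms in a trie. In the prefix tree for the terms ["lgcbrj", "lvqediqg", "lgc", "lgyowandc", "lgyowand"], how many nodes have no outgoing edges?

3

Leaves are exactly the stored words that no other stored word extends.
Those words: "lgcbrj", "lgyowandc", "lvqediqg"
Leaf count: 3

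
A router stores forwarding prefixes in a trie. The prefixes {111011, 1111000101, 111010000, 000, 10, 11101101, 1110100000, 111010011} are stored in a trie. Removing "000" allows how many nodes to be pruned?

After clearing the end-marker at "000", prune upward until reaching a node still needed by another word.
No other word shares any prefix with "000", so all 3 of its nodes go.
Nodes removed: 3

3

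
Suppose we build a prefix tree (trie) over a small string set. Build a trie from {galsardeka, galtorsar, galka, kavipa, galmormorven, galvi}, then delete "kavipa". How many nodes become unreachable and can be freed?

6

A node on "kavipa"'s path can go only if nothing else ends at it or branches off below it.
No other word shares any prefix with "kavipa", so all 6 of its nodes go.
Nodes removed: 6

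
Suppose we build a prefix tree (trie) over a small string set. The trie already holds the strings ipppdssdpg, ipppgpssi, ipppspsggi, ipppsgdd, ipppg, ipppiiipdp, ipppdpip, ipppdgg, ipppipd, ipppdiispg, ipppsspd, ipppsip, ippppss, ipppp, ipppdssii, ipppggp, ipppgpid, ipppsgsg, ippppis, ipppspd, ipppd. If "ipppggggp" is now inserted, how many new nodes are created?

3

Walking "ipppggggp" from the root, the first 6 characters ("ipppgg") follow existing edges; "g" is the first miss.
So 9 − 6 = 3 new nodes.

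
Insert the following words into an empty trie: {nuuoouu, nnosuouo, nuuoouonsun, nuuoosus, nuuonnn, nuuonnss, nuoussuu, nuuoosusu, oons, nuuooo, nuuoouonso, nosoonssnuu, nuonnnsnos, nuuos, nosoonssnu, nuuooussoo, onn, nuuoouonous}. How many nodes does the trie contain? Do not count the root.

67

Insert word by word; a character creates a node only if that edge doesn't already exist:
  "nuuoouu" → 7 new (n, u, u, o, o, u, u)
  "nnosuouo" → prefix "n" already present; 7 new (n, o, s, u, o, u, o)
  "nuuoouonsun" → prefix "nuuoou" already present; 5 new (o, n, s, u, n)
  "nuuoosus" → prefix "nuuoo" already present; 3 new (s, u, s)
  "nuuonnn" → prefix "nuuo" already present; 3 new (n, n, n)
  "nuuonnss" → prefix "nuuonn" already present; 2 new (s, s)
  "nuoussuu" → prefix "nu" already present; 6 new (o, u, s, s, u, u)
  "nuuoosusu" → prefix "nuuoosus" already present; 1 new (u)
  "oons" → 4 new (o, o, n, s)
  "nuuooo" → prefix "nuuoo" already present; 1 new (o)
  "nuuoouonso" → prefix "nuuoouons" already present; 1 new (o)
  "nosoonssnuu" → prefix "n" already present; 10 new (o, s, o, o, n, s, s, n, u, u)
  "nuonnnsnos" → prefix "nuo" already present; 7 new (n, n, n, s, n, o, s)
  "nuuos" → prefix "nuuo" already present; 1 new (s)
  "nosoonssnu" → prefix "nosoonssnu" already present; 0 new (none)
  "nuuooussoo" → prefix "nuuoou" already present; 4 new (s, s, o, o)
  "onn" → prefix "o" already present; 2 new (n, n)
  "nuuoouonous" → prefix "nuuoouon" already present; 3 new (o, u, s)
Total nodes = 7 + 7 + 5 + 3 + 3 + 2 + 6 + 1 + 4 + 1 + 1 + 10 + 7 + 1 + 0 + 4 + 2 + 3 = 67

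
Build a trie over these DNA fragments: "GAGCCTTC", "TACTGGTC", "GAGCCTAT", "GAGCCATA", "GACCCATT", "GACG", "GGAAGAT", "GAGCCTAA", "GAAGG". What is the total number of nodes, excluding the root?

38

For each word, the new-node count is its length minus the longest prefix already in the trie:
  "GAGCCTTC" → 8 new (G, A, G, C, C, T, T, C)
  "TACTGGTC" → 8 new (T, A, C, T, G, G, T, C)
  "GAGCCTAT" → prefix "GAGCCT" already present; 2 new (A, T)
  "GAGCCATA" → prefix "GAGCC" already present; 3 new (A, T, A)
  "GACCCATT" → prefix "GA" already present; 6 new (C, C, C, A, T, T)
  "GACG" → prefix "GAC" already present; 1 new (G)
  "GGAAGAT" → prefix "G" already present; 6 new (G, A, A, G, A, T)
  "GAGCCTAA" → prefix "GAGCCTA" already present; 1 new (A)
  "GAAGG" → prefix "GA" already present; 3 new (A, G, G)
Total nodes = 8 + 8 + 2 + 3 + 6 + 1 + 6 + 1 + 3 = 38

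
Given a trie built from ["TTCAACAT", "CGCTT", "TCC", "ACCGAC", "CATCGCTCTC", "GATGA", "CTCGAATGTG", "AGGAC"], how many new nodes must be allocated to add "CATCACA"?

The longest prefix of "CATCACA" already in the trie is "CATC" (length 4).
New nodes needed: |"CATCACA"| − 4 = 7 − 4 = 3.

3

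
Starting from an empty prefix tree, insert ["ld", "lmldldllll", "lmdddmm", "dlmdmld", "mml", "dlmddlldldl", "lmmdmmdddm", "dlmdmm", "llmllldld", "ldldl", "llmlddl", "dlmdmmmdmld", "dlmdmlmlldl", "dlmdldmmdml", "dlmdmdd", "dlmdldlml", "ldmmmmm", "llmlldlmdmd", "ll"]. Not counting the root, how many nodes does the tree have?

89

Trace insertions, counting only characters that open a new branch:
  "ld" → 2 new (l, d)
  "lmldldllll" → prefix "l" already present; 9 new (m, l, d, l, d, l, l, l, l)
  "lmdddmm" → prefix "lm" already present; 5 new (d, d, d, m, m)
  "dlmdmld" → 7 new (d, l, m, d, m, l, d)
  "mml" → 3 new (m, m, l)
  "dlmddlldldl" → prefix "dlmd" already present; 7 new (d, l, l, d, l, d, l)
  "lmmdmmdddm" → prefix "lm" already present; 8 new (m, d, m, m, d, d, d, m)
  "dlmdmm" → prefix "dlmdm" already present; 1 new (m)
  "llmllldld" → prefix "l" already present; 8 new (l, m, l, l, l, d, l, d)
  "ldldl" → prefix "ld" already present; 3 new (l, d, l)
  "llmlddl" → prefix "llml" already present; 3 new (d, d, l)
  "dlmdmmmdmld" → prefix "dlmdmm" already present; 5 new (m, d, m, l, d)
  "dlmdmlmlldl" → prefix "dlmdml" already present; 5 new (m, l, l, d, l)
  "dlmdldmmdml" → prefix "dlmd" already present; 7 new (l, d, m, m, d, m, l)
  "dlmdmdd" → prefix "dlmdm" already present; 2 new (d, d)
  "dlmdldlml" → prefix "dlmdld" already present; 3 new (l, m, l)
  "ldmmmmm" → prefix "ld" already present; 5 new (m, m, m, m, m)
  "llmlldlmdmd" → prefix "llmll" already present; 6 new (d, l, m, d, m, d)
  "ll" → prefix "ll" already present; 0 new (none)
Total nodes = 2 + 9 + 5 + 7 + 3 + 7 + 8 + 1 + 8 + 3 + 3 + 5 + 5 + 7 + 2 + 3 + 5 + 6 + 0 = 89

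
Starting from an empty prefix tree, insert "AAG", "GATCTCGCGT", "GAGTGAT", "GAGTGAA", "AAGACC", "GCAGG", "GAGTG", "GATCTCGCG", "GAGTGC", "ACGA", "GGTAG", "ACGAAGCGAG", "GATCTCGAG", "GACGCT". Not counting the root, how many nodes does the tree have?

Trace insertions, counting only characters that open a new branch:
  "AAG" → 3 new (A, A, G)
  "GATCTCGCGT" → 10 new (G, A, T, C, T, C, G, C, G, T)
  "GAGTGAT" → prefix "GA" already present; 5 new (G, T, G, A, T)
  "GAGTGAA" → prefix "GAGTGA" already present; 1 new (A)
  "AAGACC" → prefix "AAG" already present; 3 new (A, C, C)
  "GCAGG" → prefix "G" already present; 4 new (C, A, G, G)
  "GAGTG" → prefix "GAGTG" already present; 0 new (none)
  "GATCTCGCG" → prefix "GATCTCGCG" already present; 0 new (none)
  "GAGTGC" → prefix "GAGTG" already present; 1 new (C)
  "ACGA" → prefix "A" already present; 3 new (C, G, A)
  "GGTAG" → prefix "G" already present; 4 new (G, T, A, G)
  "ACGAAGCGAG" → prefix "ACGA" already present; 6 new (A, G, C, G, A, G)
  "GATCTCGAG" → prefix "GATCTCG" already present; 2 new (A, G)
  "GACGCT" → prefix "GA" already present; 4 new (C, G, C, T)
Total nodes = 3 + 10 + 5 + 1 + 3 + 4 + 0 + 0 + 1 + 3 + 4 + 6 + 2 + 4 = 46

46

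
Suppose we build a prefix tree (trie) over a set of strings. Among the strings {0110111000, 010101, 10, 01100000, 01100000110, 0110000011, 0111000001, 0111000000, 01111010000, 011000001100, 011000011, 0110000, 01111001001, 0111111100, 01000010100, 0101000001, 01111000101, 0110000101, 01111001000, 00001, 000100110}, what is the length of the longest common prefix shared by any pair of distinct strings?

11

Equivalently: take the maximum, over all pairs, of their longest common prefix length.
"01100000110" and "011000001100" agree on "01100000110" (11 characters) before diverging; nothing deeper is shared.
Longest shared-prefix length: 11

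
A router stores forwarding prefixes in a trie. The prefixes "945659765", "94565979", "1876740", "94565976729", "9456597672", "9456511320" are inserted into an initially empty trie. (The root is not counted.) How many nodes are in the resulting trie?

Count nodes per top-level branch (shared prefixes stored once):
  '1'-branch (1876740): 7 nodes
  '9'-branch (9456511320, 945659765, 9456597672, 94565976729, 94565979): 18 nodes
Sum: 25

25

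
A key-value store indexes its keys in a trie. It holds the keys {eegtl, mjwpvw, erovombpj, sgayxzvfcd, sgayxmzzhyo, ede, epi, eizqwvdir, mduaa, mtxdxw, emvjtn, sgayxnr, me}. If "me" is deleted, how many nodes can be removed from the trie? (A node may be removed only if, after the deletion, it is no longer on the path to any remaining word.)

1

Walk "me" from the leaf back toward the root, removing each node that no remaining word uses.
The suffix "e" (1 node) is used only by "me"; the node for "m" still has the child "j", so pruning stops there.
Nodes removed: 1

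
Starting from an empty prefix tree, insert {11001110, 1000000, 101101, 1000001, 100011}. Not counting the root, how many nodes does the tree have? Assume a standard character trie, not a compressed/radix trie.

Count nodes per top-level branch (shared prefixes stored once):
  '1'-branch (1000000, 1000001, 100011, 101101, 11001110): 21 nodes
Sum: 21

21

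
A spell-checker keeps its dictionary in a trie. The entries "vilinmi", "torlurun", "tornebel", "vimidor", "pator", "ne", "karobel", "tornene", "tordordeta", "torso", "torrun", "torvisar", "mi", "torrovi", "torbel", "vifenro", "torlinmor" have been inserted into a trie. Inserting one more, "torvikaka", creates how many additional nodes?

The longest prefix of "torvikaka" already in the trie is "torvi" (length 5).
New nodes needed: |"torvikaka"| − 5 = 9 − 5 = 4.

4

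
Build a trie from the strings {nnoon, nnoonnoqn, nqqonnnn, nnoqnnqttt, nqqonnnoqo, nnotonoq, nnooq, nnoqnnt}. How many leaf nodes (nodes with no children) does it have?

7

Leaves are exactly the stored words that no other stored word extends.
Those words: "nnoonnoqn", "nnooq", "nnoqnnqttt", "nnoqnnt", "nnotonoq", "nqqonnnn", "nqqonnnoqo"
Leaf count: 7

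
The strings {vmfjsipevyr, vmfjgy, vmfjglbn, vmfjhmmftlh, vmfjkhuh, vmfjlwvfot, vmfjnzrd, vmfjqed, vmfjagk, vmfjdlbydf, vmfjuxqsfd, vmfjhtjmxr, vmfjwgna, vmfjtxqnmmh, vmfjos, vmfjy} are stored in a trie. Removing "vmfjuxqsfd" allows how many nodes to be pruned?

6

Walk "vmfjuxqsfd" from the leaf back toward the root, removing each node that no remaining word uses.
The suffix "uxqsfd" (6 nodes) is used only by "vmfjuxqsfd"; the node for "vmfj" still has the child "s", so pruning stops there.
Nodes removed: 6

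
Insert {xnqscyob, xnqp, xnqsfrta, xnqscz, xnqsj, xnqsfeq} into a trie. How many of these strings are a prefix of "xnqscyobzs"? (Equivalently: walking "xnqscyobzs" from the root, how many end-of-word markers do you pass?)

Check each prefix of "xnqscyobzs" against the stored set — each match is an end-marker on the path.
Prefixes of the query that are stored words: "xnqscyob"
Count: 1

1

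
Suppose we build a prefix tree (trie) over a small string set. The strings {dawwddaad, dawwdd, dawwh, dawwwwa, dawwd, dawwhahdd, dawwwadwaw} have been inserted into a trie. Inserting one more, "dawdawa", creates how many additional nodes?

"daw" is already a path in the trie; the remaining "dawa" must be added.
Each of the 4 remaining characters creates one node.

4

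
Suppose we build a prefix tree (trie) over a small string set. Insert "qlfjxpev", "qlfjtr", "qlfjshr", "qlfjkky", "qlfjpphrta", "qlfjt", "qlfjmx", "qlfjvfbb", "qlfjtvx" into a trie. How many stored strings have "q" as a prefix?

Traverse to the node for "q", then collect every word in that subtree.
Matches: "qlfjkky", "qlfjmx", "qlfjpphrta", "qlfjshr", "qlfjt", "qlfjtr", "qlfjtvx", "qlfjvfbb", "qlfjxpev"
Count: 9

9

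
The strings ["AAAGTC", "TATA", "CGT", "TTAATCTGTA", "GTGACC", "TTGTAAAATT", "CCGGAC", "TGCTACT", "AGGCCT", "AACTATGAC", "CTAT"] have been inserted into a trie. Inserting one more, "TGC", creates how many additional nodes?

Every character of "TGC" already lies on an existing path (it is a prefix of some stored word).
No new nodes are needed: 0.

0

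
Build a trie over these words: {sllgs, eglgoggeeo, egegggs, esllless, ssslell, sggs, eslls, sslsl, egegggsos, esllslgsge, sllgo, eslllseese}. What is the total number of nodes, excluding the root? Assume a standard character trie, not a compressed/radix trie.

53

Trace insertions, counting only characters that open a new branch:
  "sllgs" → 5 new (s, l, l, g, s)
  "eglgoggeeo" → 10 new (e, g, l, g, o, g, g, e, e, o)
  "egegggs" → prefix "eg" already present; 5 new (e, g, g, g, s)
  "esllless" → prefix "e" already present; 7 new (s, l, l, l, e, s, s)
  "ssslell" → prefix "s" already present; 6 new (s, s, l, e, l, l)
  "sggs" → prefix "s" already present; 3 new (g, g, s)
  "eslls" → prefix "esll" already present; 1 new (s)
  "sslsl" → prefix "ss" already present; 3 new (l, s, l)
  "egegggsos" → prefix "egegggs" already present; 2 new (o, s)
  "esllslgsge" → prefix "eslls" already present; 5 new (l, g, s, g, e)
  "sllgo" → prefix "sllg" already present; 1 new (o)
  "eslllseese" → prefix "eslll" already present; 5 new (s, e, e, s, e)
Total nodes = 5 + 10 + 5 + 7 + 6 + 3 + 1 + 3 + 2 + 5 + 1 + 5 = 53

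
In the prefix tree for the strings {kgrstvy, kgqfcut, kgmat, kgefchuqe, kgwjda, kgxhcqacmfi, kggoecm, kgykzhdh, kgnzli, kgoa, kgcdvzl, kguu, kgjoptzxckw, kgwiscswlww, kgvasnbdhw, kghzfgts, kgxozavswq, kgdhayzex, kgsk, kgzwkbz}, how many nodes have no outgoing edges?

A leaf is a node with no children — equivalently, the end of a word that is not a proper prefix of any other stored word.
Those words: "kgcdvzl", "kgdhayzex", "kgefchuqe", "kggoecm", "kghzfgts", "kgjoptzxckw", "kgmat", "kgnzli", "kgoa", "kgqfcut", "kgrstvy", "kgsk", "kguu", "kgvasnbdhw", "kgwiscswlww", "kgwjda", "kgxhcqacmfi", "kgxozavswq", "kgykzhdh", "kgzwkbz"
Leaf count: 20

20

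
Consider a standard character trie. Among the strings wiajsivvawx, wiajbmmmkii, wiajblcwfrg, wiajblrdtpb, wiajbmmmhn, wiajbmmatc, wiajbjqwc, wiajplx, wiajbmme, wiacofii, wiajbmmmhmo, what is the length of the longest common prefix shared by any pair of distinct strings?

9

The deepest shared node is where two words last agree before diverging.
e.g. "wiajbmmmhmo" and "wiajbmmmhn" share the prefix "wiajbmmmh" of length 9; no pair shares a longer one.
Longest shared-prefix length: 9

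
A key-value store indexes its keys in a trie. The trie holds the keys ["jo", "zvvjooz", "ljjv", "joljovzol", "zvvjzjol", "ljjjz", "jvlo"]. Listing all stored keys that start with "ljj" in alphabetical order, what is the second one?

ljjv

Words with prefix "ljj", in lexicographic order: "ljjjz", "ljjv"
Position 2: ljjv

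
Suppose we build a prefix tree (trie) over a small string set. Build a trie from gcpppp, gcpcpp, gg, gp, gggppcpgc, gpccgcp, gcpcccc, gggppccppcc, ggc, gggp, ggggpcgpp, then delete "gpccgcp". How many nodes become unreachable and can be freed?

A node on "gpccgcp"'s path can go only if nothing else ends at it or branches off below it.
The suffix "ccgcp" (5 nodes) is used only by "gpccgcp"; "gp" is itself a stored word, so pruning stops there.
Nodes removed: 5

5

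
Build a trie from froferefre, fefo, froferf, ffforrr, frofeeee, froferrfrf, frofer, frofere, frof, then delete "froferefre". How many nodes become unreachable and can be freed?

After clearing the end-marker at "froferefre", prune upward until reaching a node still needed by another word.
The suffix "fre" (3 nodes) is used only by "froferefre"; "frofere" is itself a stored word, so pruning stops there.
Nodes removed: 3

3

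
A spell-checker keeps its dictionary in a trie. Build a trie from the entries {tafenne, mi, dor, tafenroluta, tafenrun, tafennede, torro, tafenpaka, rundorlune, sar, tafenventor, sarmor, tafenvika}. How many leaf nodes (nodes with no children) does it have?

11

Leaves are exactly the stored words that no other stored word extends.
Those words: "dor", "mi", "rundorlune", "sarmor", "tafennede", "tafenpaka", "tafenroluta", "tafenrun", "tafenventor", "tafenvika", "torro"
Leaf count: 11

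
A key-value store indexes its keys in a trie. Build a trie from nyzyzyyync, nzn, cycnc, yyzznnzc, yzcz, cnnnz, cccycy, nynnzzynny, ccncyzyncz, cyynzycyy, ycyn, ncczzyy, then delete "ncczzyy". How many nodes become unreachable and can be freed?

A node on "ncczzyy"'s path can go only if nothing else ends at it or branches off below it.
The suffix "cczzyy" (6 nodes) is used only by "ncczzyy"; the node for "n" still has the child "y", so pruning stops there.
Nodes removed: 6

6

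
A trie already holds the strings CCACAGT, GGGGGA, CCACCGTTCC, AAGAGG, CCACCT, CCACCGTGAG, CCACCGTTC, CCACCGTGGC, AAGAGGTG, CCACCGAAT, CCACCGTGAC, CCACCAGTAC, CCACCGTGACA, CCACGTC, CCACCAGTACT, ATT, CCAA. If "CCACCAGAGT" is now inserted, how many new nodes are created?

The longest prefix of "CCACCAGAGT" already in the trie is "CCACCAG" (length 7).
Each of the 3 remaining characters creates one node.

3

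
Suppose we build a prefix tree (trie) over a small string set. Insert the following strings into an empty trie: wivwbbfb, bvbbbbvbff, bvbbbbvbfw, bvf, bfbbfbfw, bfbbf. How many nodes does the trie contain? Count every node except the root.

Trie structure (* marks end of a word):
(root)
├─ b
│  ├─ f
│  │  └─ b
│  │     └─ b
│  │        └─ f *
│  │           └─ b
│  │              └─ f
│  │                 └─ w *
│  └─ v
│     ├─ b
│     │  └─ b
│     │     └─ b
│     │        └─ b
│     │           └─ v
│     │              └─ b
│     │                 └─ f
│     │                    ├─ f *
│     │                    └─ w *
│     └─ f *
└─ w
   └─ i
      └─ v
         └─ w
            └─ b
               └─ b
                  └─ f
                     └─ b *
Counting every labelled node above: 27.

27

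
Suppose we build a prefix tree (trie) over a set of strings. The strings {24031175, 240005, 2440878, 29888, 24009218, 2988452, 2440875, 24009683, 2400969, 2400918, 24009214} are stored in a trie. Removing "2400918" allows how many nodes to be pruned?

A node on "2400918"'s path can go only if nothing else ends at it or branches off below it.
The suffix "18" (2 nodes) is used only by "2400918"; the node for "24009" still has the child "2", so pruning stops there.
Nodes removed: 2

2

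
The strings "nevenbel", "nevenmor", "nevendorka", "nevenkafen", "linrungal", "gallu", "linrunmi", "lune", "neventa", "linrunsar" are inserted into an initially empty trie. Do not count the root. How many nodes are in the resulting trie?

Insert word by word; a character creates a node only if that edge doesn't already exist:
  "nevenbel" → 8 new (n, e, v, e, n, b, e, l)
  "nevenmor" → prefix "neven" already present; 3 new (m, o, r)
  "nevendorka" → prefix "neven" already present; 5 new (d, o, r, k, a)
  "nevenkafen" → prefix "neven" already present; 5 new (k, a, f, e, n)
  "linrungal" → 9 new (l, i, n, r, u, n, g, a, l)
  "gallu" → 5 new (g, a, l, l, u)
  "linrunmi" → prefix "linrun" already present; 2 new (m, i)
  "lune" → prefix "l" already present; 3 new (u, n, e)
  "neventa" → prefix "neven" already present; 2 new (t, a)
  "linrunsar" → prefix "linrun" already present; 3 new (s, a, r)
Total nodes = 8 + 3 + 5 + 5 + 9 + 5 + 2 + 3 + 2 + 3 = 45

45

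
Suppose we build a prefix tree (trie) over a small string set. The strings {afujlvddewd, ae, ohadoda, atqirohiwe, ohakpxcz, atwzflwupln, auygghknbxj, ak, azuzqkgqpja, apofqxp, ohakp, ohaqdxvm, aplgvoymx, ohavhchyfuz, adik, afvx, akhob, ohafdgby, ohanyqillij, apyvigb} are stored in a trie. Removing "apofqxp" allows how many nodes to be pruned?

5

Walk "apofqxp" from the leaf back toward the root, removing each node that no remaining word uses.
The suffix "ofqxp" (5 nodes) is used only by "apofqxp"; the node for "ap" still has the child "l", so pruning stops there.
Nodes removed: 5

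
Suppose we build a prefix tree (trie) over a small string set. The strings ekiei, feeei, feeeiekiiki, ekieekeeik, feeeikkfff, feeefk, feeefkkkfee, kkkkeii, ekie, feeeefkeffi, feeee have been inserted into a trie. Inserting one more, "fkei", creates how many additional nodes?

3

The longest prefix of "fkei" already in the trie is "f" (length 1).
Each of the 3 remaining characters creates one node.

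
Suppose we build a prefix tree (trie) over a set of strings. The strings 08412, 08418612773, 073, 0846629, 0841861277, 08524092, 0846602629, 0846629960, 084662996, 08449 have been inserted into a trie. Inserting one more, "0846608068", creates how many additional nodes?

"084660" is already a path in the trie; the remaining "8068" must be added.
Each of the 4 remaining characters creates one node.

4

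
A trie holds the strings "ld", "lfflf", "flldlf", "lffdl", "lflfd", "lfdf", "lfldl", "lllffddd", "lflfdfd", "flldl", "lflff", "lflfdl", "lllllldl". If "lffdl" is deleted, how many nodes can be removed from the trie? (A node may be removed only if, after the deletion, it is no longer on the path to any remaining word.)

2

After clearing the end-marker at "lffdl", prune upward until reaching a node still needed by another word.
The suffix "dl" (2 nodes) is used only by "lffdl"; the node for "lff" still has the child "l", so pruning stops there.
Nodes removed: 2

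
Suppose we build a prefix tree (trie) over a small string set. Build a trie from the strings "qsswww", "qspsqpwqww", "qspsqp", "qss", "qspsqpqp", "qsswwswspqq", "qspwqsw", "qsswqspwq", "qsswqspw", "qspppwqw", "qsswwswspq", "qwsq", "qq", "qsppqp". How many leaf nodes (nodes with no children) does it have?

A leaf is a node with no children — equivalently, the end of a word that is not a proper prefix of any other stored word.
Those words: "qq", "qspppwqw", "qsppqp", "qspsqpqp", "qspsqpwqww", "qspwqsw", "qsswqspwq", "qsswwswspqq", "qsswww", "qwsq"
Leaf count: 10

10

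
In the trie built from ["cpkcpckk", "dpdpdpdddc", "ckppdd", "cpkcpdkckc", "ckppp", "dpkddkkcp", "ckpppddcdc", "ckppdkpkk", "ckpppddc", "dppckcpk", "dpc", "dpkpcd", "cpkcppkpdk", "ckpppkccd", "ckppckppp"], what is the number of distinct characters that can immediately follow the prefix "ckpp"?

Walk "ckpp" from the root, arriving at one node.
Characters that immediately follow "ckpp" among the stored strings: {c, d, p}.
That node has 3 child edges.

3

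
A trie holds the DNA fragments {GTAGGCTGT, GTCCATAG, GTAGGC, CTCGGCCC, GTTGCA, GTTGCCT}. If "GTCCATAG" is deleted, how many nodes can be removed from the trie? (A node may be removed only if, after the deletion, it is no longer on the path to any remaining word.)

6

A node on "GTCCATAG"'s path can go only if nothing else ends at it or branches off below it.
The suffix "CCATAG" (6 nodes) is used only by "GTCCATAG"; the node for "GT" still has the child "A", so pruning stops there.
Nodes removed: 6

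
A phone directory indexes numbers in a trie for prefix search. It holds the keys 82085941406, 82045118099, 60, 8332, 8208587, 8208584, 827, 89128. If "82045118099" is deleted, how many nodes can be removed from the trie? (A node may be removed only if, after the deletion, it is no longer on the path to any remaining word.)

8

A node on "82045118099"'s path can go only if nothing else ends at it or branches off below it.
The suffix "45118099" (8 nodes) is used only by "82045118099"; the node for "820" still has the child "8", so pruning stops there.
Nodes removed: 8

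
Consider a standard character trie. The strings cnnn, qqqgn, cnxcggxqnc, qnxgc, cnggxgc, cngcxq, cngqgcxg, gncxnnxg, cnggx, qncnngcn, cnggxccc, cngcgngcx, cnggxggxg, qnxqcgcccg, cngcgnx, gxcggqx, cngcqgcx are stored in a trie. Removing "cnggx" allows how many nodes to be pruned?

0

A node on "cnggx"'s path can go only if nothing else ends at it or branches off below it.
Every node on "cnggx" is still needed (e.g. by "cnggxgc"), so nothing is freed.
Nodes removed: 0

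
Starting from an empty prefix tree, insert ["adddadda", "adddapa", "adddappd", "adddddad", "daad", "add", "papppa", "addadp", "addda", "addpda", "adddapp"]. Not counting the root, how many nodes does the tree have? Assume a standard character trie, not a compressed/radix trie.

32

For each word, the new-node count is its length minus the longest prefix already in the trie:
  "adddadda" → 8 new (a, d, d, d, a, d, d, a)
  "adddapa" → prefix "addda" already present; 2 new (p, a)
  "adddappd" → prefix "adddap" already present; 2 new (p, d)
  "adddddad" → prefix "addd" already present; 4 new (d, d, a, d)
  "daad" → 4 new (d, a, a, d)
  "add" → prefix "add" already present; 0 new (none)
  "papppa" → 6 new (p, a, p, p, p, a)
  "addadp" → prefix "add" already present; 3 new (a, d, p)
  "addda" → prefix "addda" already present; 0 new (none)
  "addpda" → prefix "add" already present; 3 new (p, d, a)
  "adddapp" → prefix "adddapp" already present; 0 new (none)
Total nodes = 8 + 2 + 2 + 4 + 4 + 0 + 6 + 3 + 0 + 3 + 0 = 32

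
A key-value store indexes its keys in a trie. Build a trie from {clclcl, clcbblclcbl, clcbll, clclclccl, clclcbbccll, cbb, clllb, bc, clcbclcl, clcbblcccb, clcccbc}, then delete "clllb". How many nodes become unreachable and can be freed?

After clearing the end-marker at "clllb", prune upward until reaching a node still needed by another word.
The suffix "llb" (3 nodes) is used only by "clllb"; the node for "cl" still has the child "c", so pruning stops there.
Nodes removed: 3

3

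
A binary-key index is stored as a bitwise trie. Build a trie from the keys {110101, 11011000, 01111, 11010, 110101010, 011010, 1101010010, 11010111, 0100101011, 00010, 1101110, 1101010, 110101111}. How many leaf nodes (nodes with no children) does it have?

9

Leaves are exactly the stored words that no other stored word extends.
Those words: "00010", "0100101011", "011010", "01111", "1101010010", "110101010", "110101111", "11011000", "1101110"
Leaf count: 9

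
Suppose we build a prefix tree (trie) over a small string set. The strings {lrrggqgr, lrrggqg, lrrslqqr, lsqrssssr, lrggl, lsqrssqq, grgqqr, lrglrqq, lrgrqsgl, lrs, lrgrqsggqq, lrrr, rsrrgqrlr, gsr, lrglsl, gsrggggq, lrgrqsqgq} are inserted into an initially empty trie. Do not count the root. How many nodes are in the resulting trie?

67

Count nodes per top-level branch (shared prefixes stored once):
  'g'-branch (grgqqr, gsr, gsrggggq): 13 nodes
  'l'-branch (lrggl, lrglrqq, lrglsl, lrgrqsggqq, lrgrqsgl, lrgrqsqgq, lrrggqg, lrrggqgr, lrrr, lrrslqqr, lrs, lsqrssqq, lsqrssssr): 45 nodes
  'r'-branch (rsrrgqrlr): 9 nodes
Sum: 67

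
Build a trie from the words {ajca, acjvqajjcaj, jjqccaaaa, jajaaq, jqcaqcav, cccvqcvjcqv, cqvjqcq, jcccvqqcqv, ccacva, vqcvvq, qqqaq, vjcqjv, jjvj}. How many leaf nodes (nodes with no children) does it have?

Leaves are exactly the stored words that no other stored word extends.
Those words: "acjvqajjcaj", "ajca", "ccacva", "cccvqcvjcqv", "cqvjqcq", "jajaaq", "jcccvqqcqv", "jjqccaaaa", "jjvj", "jqcaqcav", "qqqaq", "vjcqjv", "vqcvvq"
Leaf count: 13

13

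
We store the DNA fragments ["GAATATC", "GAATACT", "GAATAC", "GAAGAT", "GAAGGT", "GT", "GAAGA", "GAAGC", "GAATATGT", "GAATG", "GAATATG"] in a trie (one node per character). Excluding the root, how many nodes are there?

Trie structure (* marks end of a word):
(root)
└─ G
   ├─ A
   │  └─ A
   │     ├─ G
   │     │  ├─ A *
   │     │  │  └─ T *
   │     │  ├─ C *
   │     │  └─ G
   │     │     └─ T *
   │     └─ T
   │        ├─ A
   │        │  ├─ C *
   │        │  │  └─ T *
   │        │  └─ T
   │        │     ├─ C *
   │        │     └─ G *
   │        │        └─ T *
   │        └─ G *
   └─ T *
Counting every labelled node above: 19.

19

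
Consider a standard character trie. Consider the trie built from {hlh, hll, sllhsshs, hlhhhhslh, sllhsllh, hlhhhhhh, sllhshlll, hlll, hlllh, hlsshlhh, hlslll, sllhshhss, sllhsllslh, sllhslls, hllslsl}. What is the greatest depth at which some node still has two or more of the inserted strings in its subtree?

8

Equivalently: take the maximum, over all pairs, of their longest common prefix length.
"sllhslls" and "sllhsllslh" agree on "sllhslls" (8 characters) before diverging; nothing deeper is shared.
Longest shared-prefix length: 8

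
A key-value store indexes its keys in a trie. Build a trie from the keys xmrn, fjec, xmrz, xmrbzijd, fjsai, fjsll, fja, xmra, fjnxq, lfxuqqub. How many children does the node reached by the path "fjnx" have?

Follow the path "fjnx" to its node, then look at its outgoing edges.
Distinct next characters after "fjnx": q.
That node has 1 child edge.

1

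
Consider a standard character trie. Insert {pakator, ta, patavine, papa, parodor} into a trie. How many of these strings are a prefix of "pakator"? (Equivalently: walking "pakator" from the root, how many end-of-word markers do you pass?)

1

Traverse "pakator" character by character; count nodes along the way that are marked as word ends.
Prefixes of the query that are stored words: "pakator"
Count: 1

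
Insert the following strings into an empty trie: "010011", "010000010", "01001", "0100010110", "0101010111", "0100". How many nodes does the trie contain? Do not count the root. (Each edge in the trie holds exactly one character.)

Trie structure (* marks end of a word):
(root)
└─ 0
   └─ 1
      └─ 0
         ├─ 0 *
         │  ├─ 0
         │  │  ├─ 0
         │  │  │  └─ 0
         │  │  │     └─ 1
         │  │  │        └─ 0 *
         │  │  └─ 1
         │  │     └─ 0
         │  │        └─ 1
         │  │           └─ 1
         │  │              └─ 0 *
         │  └─ 1 *
         │     └─ 1 *
         └─ 1
            └─ 0
               └─ 1
                  └─ 0
                     └─ 1
                        └─ 1
                           └─ 1 *
Counting every labelled node above: 23.

23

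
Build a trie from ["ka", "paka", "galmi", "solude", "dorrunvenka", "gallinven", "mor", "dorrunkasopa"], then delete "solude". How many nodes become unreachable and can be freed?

6

After clearing the end-marker at "solude", prune upward until reaching a node still needed by another word.
No other word shares any prefix with "solude", so all 6 of its nodes go.
Nodes removed: 6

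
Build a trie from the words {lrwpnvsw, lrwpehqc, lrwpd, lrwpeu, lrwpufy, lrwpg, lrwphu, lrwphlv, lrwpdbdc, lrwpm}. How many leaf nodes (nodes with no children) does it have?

9

A leaf is a node with no children — equivalently, the end of a word that is not a proper prefix of any other stored word.
Those words: "lrwpdbdc", "lrwpehqc", "lrwpeu", "lrwpg", "lrwphlv", "lrwphu", "lrwpm", "lrwpnvsw", "lrwpufy"
Leaf count: 9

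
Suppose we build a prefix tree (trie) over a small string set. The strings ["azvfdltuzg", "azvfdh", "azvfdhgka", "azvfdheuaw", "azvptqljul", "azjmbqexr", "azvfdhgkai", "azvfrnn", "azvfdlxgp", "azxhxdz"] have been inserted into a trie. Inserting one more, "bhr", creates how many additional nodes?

No existing word starts with "b", so every character of "bhr" needs a new node.
3 − 0 = 3 new nodes.

3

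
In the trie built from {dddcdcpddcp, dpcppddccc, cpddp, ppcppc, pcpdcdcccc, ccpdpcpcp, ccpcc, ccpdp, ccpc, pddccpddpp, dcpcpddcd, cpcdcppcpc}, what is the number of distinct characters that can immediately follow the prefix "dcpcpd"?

The children of the "dcpcpd" node are the distinct next characters among strings starting with "dcpcpd".
Characters that immediately follow "dcpcpd" among the stored strings: {d}.
That node has 1 child edge.

1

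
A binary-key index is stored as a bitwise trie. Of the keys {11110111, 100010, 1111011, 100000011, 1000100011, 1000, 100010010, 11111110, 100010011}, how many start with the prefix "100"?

Traverse to the node for "100", then collect every word in that subtree.
Matches: "1000", "100000011", "100010", "1000100011", "100010010", "100010011"
Count: 6

6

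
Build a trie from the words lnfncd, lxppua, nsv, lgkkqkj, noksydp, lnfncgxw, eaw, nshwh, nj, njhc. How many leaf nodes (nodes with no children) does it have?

9

A leaf is a node with no children — equivalently, the end of a word that is not a proper prefix of any other stored word.
Those words: "eaw", "lgkkqkj", "lnfncd", "lnfncgxw", "lxppua", "njhc", "noksydp", "nshwh", "nsv"
Leaf count: 9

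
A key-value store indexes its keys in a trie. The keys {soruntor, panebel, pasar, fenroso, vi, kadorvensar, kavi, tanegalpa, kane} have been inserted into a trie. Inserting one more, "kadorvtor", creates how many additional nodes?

Walking "kadorvtor" from the root, the first 6 characters ("kadorv") follow existing edges; "t" is the first miss.
Each of the 3 remaining characters creates one node.

3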